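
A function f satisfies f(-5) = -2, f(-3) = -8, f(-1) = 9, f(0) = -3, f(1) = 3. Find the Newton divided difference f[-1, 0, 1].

f[-1,0] = (-3 - 9) / (0 - (-1)) = -12
f[0,1] = (3 - (-3)) / (1 - 0) = 6
f[-1,0,1] = (6 - (-12)) / (1 - (-1)) = 9

9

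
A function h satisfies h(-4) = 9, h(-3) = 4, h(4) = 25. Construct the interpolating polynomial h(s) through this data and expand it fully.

h(s) = s^2 + 2s + 1

L_0(s) = (s + 3)(s - 4) / [8] = (1/8)s^2 - (1/8)s - 3/2
L_1(s) = (s + 4)(s - 4) / [-7] = -(1/7)s^2 + 16/7
L_2(s) = (s + 4)(s + 3) / [56] = (1/56)s^2 + (1/8)s + 3/14
h(s) = 9·L_0 + 4·L_1 + 25·L_2
  9·L_0(s) = (9/8)s^2 - (9/8)s - 27/2
  4·L_1(s) = -(4/7)s^2 + 64/7
  25·L_2(s) = (25/56)s^2 + (25/8)s + 75/14
Adding term by term: s^2 + 2s + 1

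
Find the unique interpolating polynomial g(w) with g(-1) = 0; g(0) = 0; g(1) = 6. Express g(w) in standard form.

L_0(w) = w(w - 1) / [2] = (1/2)w^2 - (1/2)w
L_1(w) = (w + 1)(w - 1) / [-1] = -w^2 + 1
L_2(w) = (w + 1)w / [2] = (1/2)w^2 + (1/2)w
g(w) = 0·L_0 + 0·L_1 + 6·L_2
  0·L_0(w) = 0
  0·L_1(w) = 0
  6·L_2(w) = 3w^2 + 3w
Adding term by term: 3w^2 + 3w

g(w) = 3w^2 + 3w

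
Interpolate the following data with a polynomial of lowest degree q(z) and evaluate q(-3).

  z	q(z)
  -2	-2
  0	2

-4

L_0(-3) = (-3)/[(-2)] = 3/2
L_1(-3) = (-1)/[(2)] = -1/2
Sum: (-2)·(3/2) + 2·(-1/2) = -4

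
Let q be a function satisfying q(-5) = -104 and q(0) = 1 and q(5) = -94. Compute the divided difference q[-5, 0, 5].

-4

q[-5,0] = (1 - (-104)) / (0 - (-5)) = 21
q[0,5] = (-94 - 1) / (5 - 0) = -19
q[-5,0,5] = (-19 - 21) / (5 - (-5)) = -4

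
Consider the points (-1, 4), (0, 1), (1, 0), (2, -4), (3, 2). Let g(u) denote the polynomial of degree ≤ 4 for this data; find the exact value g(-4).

L_0(-4) = (-4)·(-5)·(-6)·(-7)/[(-1)·(-2)·(-3)·(-4)] = 35
L_1(-4) = (-3)·(-5)·(-6)·(-7)/[(1)·(-1)·(-2)·(-3)] = -105
L_2(-4) = (-3)·(-4)·(-6)·(-7)/[(2)·(1)·(-1)·(-2)] = 126
L_3(-4) = (-3)·(-4)·(-5)·(-7)/[(3)·(2)·(1)·(-1)] = -70
L_4(-4) = (-3)·(-4)·(-5)·(-6)/[(4)·(3)·(2)·(1)] = 15
Sum: 4·(35) + 1·(-105) + 0 + (-4)·(-70) + 2·(15) = 345

345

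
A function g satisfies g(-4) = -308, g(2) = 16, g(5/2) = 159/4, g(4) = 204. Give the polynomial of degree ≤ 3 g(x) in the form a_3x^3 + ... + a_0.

Build the Lagrange basis polynomials:
L_0(x) = (x - 2)(x - 5/2)(x - 4) / [-312] = -(1/312)x^3 + (17/624)x^2 - (23/312)x + 5/78
L_1(x) = (x + 4)(x - 5/2)(x - 4) / [6] = (1/6)x^3 - (5/12)x^2 - (8/3)x + 20/3
L_2(x) = (x + 4)(x - 2)(x - 4) / [-39/8] = -(8/39)x^3 + (16/39)x^2 + (128/39)x - 256/39
L_3(x) = (x + 4)(x - 2)(x - 5/2) / [24] = (1/24)x^3 - (1/48)x^2 - (13/24)x + 5/6
g(x) = (-308)·L_0 + 16·L_1 + (159/4)·L_2 + 204·L_3
  (-308)·L_0(x) = (77/78)x^3 - (1309/156)x^2 + (1771/78)x - 770/39
  16·L_1(x) = (8/3)x^3 - (20/3)x^2 - (128/3)x + 320/3
  (159/4)·L_2(x) = -(106/13)x^3 + (212/13)x^2 + (1696/13)x - 3392/13
  204·L_3(x) = (17/2)x^3 - (17/4)x^2 - (221/2)x + 170
Adding term by term: 4x^3 - 3x^2 - 4

g(x) = 4x^3 - 3x^2 - 4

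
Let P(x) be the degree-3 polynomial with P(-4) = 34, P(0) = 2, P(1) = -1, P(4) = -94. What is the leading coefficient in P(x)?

-1

The leading coefficient equals the top divided difference P[-4,0,1,4].
P[-4,0] = (2 - 34) / (0 - (-4)) = -8
P[0,1] = (-1 - 2) / (1 - 0) = -3
P[1,4] = (-94 - (-1)) / (4 - 1) = -31
P[-4,0,1] = (-3 - (-8)) / (1 - (-4)) = 1
P[0,1,4] = (-31 - (-3)) / (4 - 0) = -7
P[-4,0,1,4] = (-7 - 1) / (4 - (-4)) = -1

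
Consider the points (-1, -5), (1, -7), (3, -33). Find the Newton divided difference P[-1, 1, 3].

-3

P[-1,1] = (-7 - (-5)) / (1 - (-1)) = -1
P[1,3] = (-33 - (-7)) / (3 - 1) = -13
P[-1,1,3] = (-13 - (-1)) / (3 - (-1)) = -3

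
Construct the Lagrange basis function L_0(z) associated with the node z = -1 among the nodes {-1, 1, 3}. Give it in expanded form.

L_0(z) = (1/8)z^2 - (1/2)z + 3/8

L_0(z) = (z - 1)(z - 3) / [(-2)·(-4)]
       = (z^2 - 4z + 3) / (8)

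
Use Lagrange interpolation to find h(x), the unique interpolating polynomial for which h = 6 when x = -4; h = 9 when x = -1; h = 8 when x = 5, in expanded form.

L_0(x) = (x + 1)(x - 5) / [27] = (1/27)x^2 - (4/27)x - 5/27
L_1(x) = (x + 4)(x - 5) / [-18] = -(1/18)x^2 + (1/18)x + 10/9
L_2(x) = (x + 4)(x + 1) / [54] = (1/54)x^2 + (5/54)x + 2/27
h(x) = 6·L_0 + 9·L_1 + 8·L_2
  6·L_0(x) = (2/9)x^2 - (8/9)x - 10/9
  9·L_1(x) = -(1/2)x^2 + (1/2)x + 10
  8·L_2(x) = (4/27)x^2 + (20/27)x + 16/27
Adding term by term: -(7/54)x^2 + (19/54)x + 256/27

h(x) = -(7/54)x^2 + (19/54)x + 256/27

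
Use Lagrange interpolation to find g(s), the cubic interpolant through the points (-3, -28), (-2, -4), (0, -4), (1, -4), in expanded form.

g(s) = 2s^3 + 2s^2 - 4s - 4

Build the Lagrange basis polynomials:
L_0(s) = (s + 2)s(s - 1) / [-12] = -(1/12)s^3 - (1/12)s^2 + (1/6)s
L_1(s) = (s + 3)s(s - 1) / [6] = (1/6)s^3 + (1/3)s^2 - (1/2)s
L_2(s) = (s + 3)(s + 2)(s - 1) / [-6] = -(1/6)s^3 - (2/3)s^2 - (1/6)s + 1
L_3(s) = (s + 3)(s + 2)s / [12] = (1/12)s^3 + (5/12)s^2 + (1/2)s
g(s) = (-28)·L_0 + (-4)·L_1 + (-4)·L_2 + (-4)·L_3
  (-28)·L_0(s) = (7/3)s^3 + (7/3)s^2 - (14/3)s
  (-4)·L_1(s) = -(2/3)s^3 - (4/3)s^2 + 2s
  (-4)·L_2(s) = (2/3)s^3 + (8/3)s^2 + (2/3)s - 4
  (-4)·L_3(s) = -(1/3)s^3 - (5/3)s^2 - 2s
Adding term by term: 2s^3 + 2s^2 - 4s - 4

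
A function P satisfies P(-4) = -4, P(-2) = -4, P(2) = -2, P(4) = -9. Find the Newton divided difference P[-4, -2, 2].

1/12

P[-4,-2] = (-4 - (-4)) / (-2 - (-4)) = 0
P[-2,2] = (-2 - (-4)) / (2 - (-2)) = 1/2
P[-4,-2,2] = (1/2 - 0) / (2 - (-4)) = 1/12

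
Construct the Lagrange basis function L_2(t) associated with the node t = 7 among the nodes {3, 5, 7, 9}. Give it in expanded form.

L_2(t) = -(1/16)t^3 + (17/16)t^2 - (87/16)t + 135/16

L_2(t) = (t - 3)(t - 5)(t - 9) / [(4)·(2)·(-2)]
       = (t^3 - 17t^2 + 87t - 135) / (-16)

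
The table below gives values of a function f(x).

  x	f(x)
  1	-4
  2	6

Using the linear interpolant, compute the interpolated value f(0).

-14

Evaluate each Lagrange basis at x = 0:
L_0(0) = (-2)/[(-1)] = 2
L_1(0) = (-1)/[(1)] = -1
Sum: (-4)·(2) + 6·(-1) = -14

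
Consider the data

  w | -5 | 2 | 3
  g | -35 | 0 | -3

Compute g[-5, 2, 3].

-1

g[-5,2] = (0 - (-35)) / (2 - (-5)) = 5
g[2,3] = (-3 - 0) / (3 - 2) = -3
g[-5,2,3] = (-3 - 5) / (3 - (-5)) = -1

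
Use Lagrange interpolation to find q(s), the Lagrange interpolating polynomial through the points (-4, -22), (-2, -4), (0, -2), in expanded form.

L_0(s) = (s + 2)s / [8] = (1/8)s^2 + (1/4)s
L_1(s) = (s + 4)s / [-4] = -(1/4)s^2 - s
L_2(s) = (s + 4)(s + 2) / [8] = (1/8)s^2 + (3/4)s + 1
q(s) = (-22)·L_0 + (-4)·L_1 + (-2)·L_2
  (-22)·L_0(s) = -(11/4)s^2 - (11/2)s
  (-4)·L_1(s) = s^2 + 4s
  (-2)·L_2(s) = -(1/4)s^2 - (3/2)s - 2
Adding term by term: -2s^2 - 3s - 2

q(s) = -2s^2 - 3s - 2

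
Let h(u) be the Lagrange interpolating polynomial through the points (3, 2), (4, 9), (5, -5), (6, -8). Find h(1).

L_0(1) = (-3)·(-4)·(-5)/[(-1)·(-2)·(-3)] = 10
L_1(1) = (-2)·(-4)·(-5)/[(1)·(-1)·(-2)] = -20
L_2(1) = (-2)·(-3)·(-5)/[(2)·(1)·(-1)] = 15
L_3(1) = (-2)·(-3)·(-4)/[(3)·(2)·(1)] = -4
Sum: 2·(10) + 9·(-20) + (-5)·(15) + (-8)·(-4) = -203

-203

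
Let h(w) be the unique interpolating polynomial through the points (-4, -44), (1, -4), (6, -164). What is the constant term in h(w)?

Build the Lagrange basis polynomials:
L_0(w) = (w - 1)(w - 6) / [50] = (1/50)w^2 - (7/50)w + 3/25
L_1(w) = (w + 4)(w - 6) / [-25] = -(1/25)w^2 + (2/25)w + 24/25
L_2(w) = (w + 4)(w - 1) / [50] = (1/50)w^2 + (3/50)w - 2/25
h(w) = (-44)·L_0 + (-4)·L_1 + (-164)·L_2
Only the constant term is needed; take it from each L_i and combine:
(-44)·(3/25) + (-4)·(24/25) + (-164)·(-2/25) = 4

4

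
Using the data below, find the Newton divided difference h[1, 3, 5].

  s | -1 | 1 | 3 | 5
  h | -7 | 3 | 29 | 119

h[1,3] = (29 - 3) / (3 - 1) = 13
h[3,5] = (119 - 29) / (5 - 3) = 45
h[1,3,5] = (45 - 13) / (5 - 1) = 8

8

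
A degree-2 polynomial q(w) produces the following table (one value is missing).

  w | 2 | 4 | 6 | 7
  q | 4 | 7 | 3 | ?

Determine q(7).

-13/8

The 3 known values determine q uniquely (degree ≤ 2).
Evaluate each Lagrange basis at w = 7:
L_0(7) = (3)·(1)/[(-2)·(-4)] = 3/8
L_1(7) = (5)·(1)/[(2)·(-2)] = -5/4
L_2(7) = (5)·(3)/[(4)·(2)] = 15/8
Sum: 4·(3/8) + 7·(-5/4) + 3·(15/8) = -13/8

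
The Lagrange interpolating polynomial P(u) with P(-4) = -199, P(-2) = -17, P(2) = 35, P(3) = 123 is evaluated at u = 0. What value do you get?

-3

Evaluate each Lagrange basis at u = 0:
L_0(0) = (2)·(-2)·(-3)/[(-2)·(-6)·(-7)] = -1/7
L_1(0) = (4)·(-2)·(-3)/[(2)·(-4)·(-5)] = 3/5
L_2(0) = (4)·(2)·(-3)/[(6)·(4)·(-1)] = 1
L_3(0) = (4)·(2)·(-2)/[(7)·(5)·(1)] = -16/35
Sum: (-199)·(-1/7) + (-17)·(3/5) + 35·(1) + 123·(-16/35) = -3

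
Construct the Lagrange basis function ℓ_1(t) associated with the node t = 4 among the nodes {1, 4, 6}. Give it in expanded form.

ℓ_1(t) = (t - 1)(t - 6) / [(3)·(-2)]
       = (t^2 - 7t + 6) / (-6)

ℓ_1(t) = -(1/6)t^2 + (7/6)t - 1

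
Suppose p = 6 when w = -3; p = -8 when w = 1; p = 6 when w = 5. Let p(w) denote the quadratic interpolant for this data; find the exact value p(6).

111/8

Using Newton's divided-difference form:
p[-3,1] = (-8 - 6) / (1 - (-3)) = -7/2
p[1,5] = (6 - (-8)) / (5 - 1) = 7/2
p[-3,1,5] = (7/2 - (-7/2)) / (5 - (-3)) = 7/8
p(6) = 6 + (-7/2)·(9) + (7/8)·(9)·(5) = 111/8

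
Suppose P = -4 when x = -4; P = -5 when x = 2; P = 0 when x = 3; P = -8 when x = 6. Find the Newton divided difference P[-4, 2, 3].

31/42

P[-4,2] = (-5 - (-4)) / (2 - (-4)) = -1/6
P[2,3] = (0 - (-5)) / (3 - 2) = 5
P[-4,2,3] = (5 - (-1/6)) / (3 - (-4)) = 31/42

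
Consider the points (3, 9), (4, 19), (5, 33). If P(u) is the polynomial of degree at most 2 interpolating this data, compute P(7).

Using Newton's divided-difference form:
P[3,4] = (19 - 9) / (4 - 3) = 10
P[4,5] = (33 - 19) / (5 - 4) = 14
P[3,4,5] = (14 - 10) / (5 - 3) = 2
P(7) = 9 + 10·(4) + 2·(4)·(3) = 73

73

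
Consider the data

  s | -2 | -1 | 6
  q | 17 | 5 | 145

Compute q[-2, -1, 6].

q[-2,-1] = (5 - 17) / (-1 - (-2)) = -12
q[-1,6] = (145 - 5) / (6 - (-1)) = 20
q[-2,-1,6] = (20 - (-12)) / (6 - (-2)) = 4

4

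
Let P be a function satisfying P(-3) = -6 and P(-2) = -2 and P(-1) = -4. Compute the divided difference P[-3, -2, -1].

-3

P[-3,-2] = (-2 - (-6)) / (-2 - (-3)) = 4
P[-2,-1] = (-4 - (-2)) / (-1 - (-2)) = -2
P[-3,-2,-1] = (-2 - 4) / (-1 - (-3)) = -3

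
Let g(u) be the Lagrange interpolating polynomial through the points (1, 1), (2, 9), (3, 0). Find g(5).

-69

Evaluate each Lagrange basis at u = 5:
L_0(5) = (3)·(2)/[(-1)·(-2)] = 3
L_1(5) = (4)·(2)/[(1)·(-1)] = -8
L_2(5) = (4)·(3)/[(2)·(1)] = 6
Sum: 1·(3) + 9·(-8) + 0 = -69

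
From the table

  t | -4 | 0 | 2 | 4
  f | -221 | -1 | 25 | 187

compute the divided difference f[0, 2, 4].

f[0,2] = (25 - (-1)) / (2 - 0) = 13
f[2,4] = (187 - 25) / (4 - 2) = 81
f[0,2,4] = (81 - 13) / (4 - 0) = 17

17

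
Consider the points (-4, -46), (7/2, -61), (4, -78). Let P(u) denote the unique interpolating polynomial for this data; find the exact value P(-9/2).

-61

Using Newton's divided-difference form:
P[-4,7/2] = (-61 - (-46)) / (7/2 - (-4)) = -2
P[7/2,4] = (-78 - (-61)) / (4 - 7/2) = -34
P[-4,7/2,4] = (-34 - (-2)) / (4 - (-4)) = -4
P(-9/2) = -46 + (-2)·(-1/2) + (-4)·(-1/2)·(-8) = -61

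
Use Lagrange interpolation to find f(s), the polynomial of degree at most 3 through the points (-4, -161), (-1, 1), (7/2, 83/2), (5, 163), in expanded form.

f(s) = 2s^3 - 3s^2 - 3s + 3

Build the Lagrange basis polynomials:
L_0(s) = (s + 1)(s - 7/2)(s - 5) / [-405/2] = -(2/405)s^3 + (1/27)s^2 - (2/45)s - 7/81
L_1(s) = (s + 4)(s - 7/2)(s - 5) / [81] = (1/81)s^3 - (1/18)s^2 - (11/54)s + 70/81
L_2(s) = (s + 4)(s + 1)(s - 5) / [-405/8] = -(8/405)s^3 + (56/135)s + 32/81
L_3(s) = (s + 4)(s + 1)(s - 7/2) / [81] = (1/81)s^3 + (1/54)s^2 - (1/6)s - 14/81
f(s) = (-161)·L_0 + 1·L_1 + (83/2)·L_2 + 163·L_3
  (-161)·L_0(s) = (322/405)s^3 - (161/27)s^2 + (322/45)s + 1127/81
  1·L_1(s) = (1/81)s^3 - (1/18)s^2 - (11/54)s + 70/81
  (83/2)·L_2(s) = -(332/405)s^3 + (2324/135)s + 1328/81
  163·L_3(s) = (163/81)s^3 + (163/54)s^2 - (163/6)s - 2282/81
Adding term by term: 2s^3 - 3s^2 - 3s + 3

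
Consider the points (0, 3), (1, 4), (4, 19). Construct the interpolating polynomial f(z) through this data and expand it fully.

Newton's divided differences:
f[0,1] = (4 - 3) / (1 - 0) = 1
f[1,4] = (19 - 4) / (4 - 1) = 5
f[0,1,4] = (5 - 1) / (4 - 0) = 1
f(z) = 3 + 1·z + 1·z(z - 1)
Expanding: f(z) = z^2 + 3

f(z) = z^2 + 3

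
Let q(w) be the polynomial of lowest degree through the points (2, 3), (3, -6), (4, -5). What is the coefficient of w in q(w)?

Build the Lagrange basis polynomials:
L_0(w) = (w - 3)(w - 4) / [2] = (1/2)w^2 - (7/2)w + 6
L_1(w) = (w - 2)(w - 4) / [-1] = -w^2 + 6w - 8
L_2(w) = (w - 2)(w - 3) / [2] = (1/2)w^2 - (5/2)w + 3
q(w) = 3·L_0 + (-6)·L_1 + (-5)·L_2
Only the coefficient of w is needed; take it from each L_i and combine:
3·(-7/2) + (-6)·(6) + (-5)·(-5/2) = -34

-34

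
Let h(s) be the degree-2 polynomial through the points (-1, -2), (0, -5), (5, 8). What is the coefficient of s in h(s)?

-31/15

Build the Lagrange basis polynomials:
L_0(s) = s(s - 5) / [6] = (1/6)s^2 - (5/6)s
L_1(s) = (s + 1)(s - 5) / [-5] = -(1/5)s^2 + (4/5)s + 1
L_2(s) = (s + 1)s / [30] = (1/30)s^2 + (1/30)s
h(s) = (-2)·L_0 + (-5)·L_1 + 8·L_2
Only the coefficient of s is needed; take it from each L_i and combine:
(-2)·(-5/6) + (-5)·(4/5) + 8·(1/30) = -31/15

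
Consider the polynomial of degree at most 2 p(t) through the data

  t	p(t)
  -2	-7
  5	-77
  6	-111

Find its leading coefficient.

Build the Lagrange basis polynomials:
L_0(t) = (t - 5)(t - 6) / [56] = (1/56)t^2 - (11/56)t + 15/28
L_1(t) = (t + 2)(t - 6) / [-7] = -(1/7)t^2 + (4/7)t + 12/7
L_2(t) = (t + 2)(t - 5) / [8] = (1/8)t^2 - (3/8)t - 5/4
p(t) = (-7)·L_0 + (-77)·L_1 + (-111)·L_2
Only the coefficient of t^2 is needed; take it from each L_i and combine:
(-7)·(1/56) + (-77)·(-1/7) + (-111)·(1/8) = -3

-3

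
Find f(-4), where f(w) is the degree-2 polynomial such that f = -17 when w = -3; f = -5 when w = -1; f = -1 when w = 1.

-26

Using Newton's divided-difference form:
f[-3,-1] = (-5 - (-17)) / (-1 - (-3)) = 6
f[-1,1] = (-1 - (-5)) / (1 - (-1)) = 2
f[-3,-1,1] = (2 - 6) / (1 - (-3)) = -1
f(-4) = -17 + 6·(-1) + (-1)·(-1)·(-3) = -26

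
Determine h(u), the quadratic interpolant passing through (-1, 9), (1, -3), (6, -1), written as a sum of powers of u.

h(u) = (32/35)u^2 - 6u + 73/35

Newton's divided differences:
h[-1,1] = (-3 - 9) / (1 - (-1)) = -6
h[1,6] = (-1 - (-3)) / (6 - 1) = 2/5
h[-1,1,6] = (2/5 - (-6)) / (6 - (-1)) = 32/35
h(u) = 9 + (-6)·(u + 1) + (32/35)·(u + 1)(u - 1)
Expanding: h(u) = (32/35)u^2 - 6u + 73/35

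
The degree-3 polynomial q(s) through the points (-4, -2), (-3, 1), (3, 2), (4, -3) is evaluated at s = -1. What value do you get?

39/7

L_0(-1) = (2)·(-4)·(-5)/[(-1)·(-7)·(-8)] = -5/7
L_1(-1) = (3)·(-4)·(-5)/[(1)·(-6)·(-7)] = 10/7
L_2(-1) = (3)·(2)·(-5)/[(7)·(6)·(-1)] = 5/7
L_3(-1) = (3)·(2)·(-4)/[(8)·(7)·(1)] = -3/7
Sum: (-2)·(-5/7) + 1·(10/7) + 2·(5/7) + (-3)·(-3/7) = 39/7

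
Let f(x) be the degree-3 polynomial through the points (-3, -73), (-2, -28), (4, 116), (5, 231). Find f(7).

Evaluate each Lagrange basis at x = 7:
L_0(7) = (9)·(3)·(2)/[(-1)·(-7)·(-8)] = -27/28
L_1(7) = (10)·(3)·(2)/[(1)·(-6)·(-7)] = 10/7
L_2(7) = (10)·(9)·(2)/[(7)·(6)·(-1)] = -30/7
L_3(7) = (10)·(9)·(3)/[(8)·(7)·(1)] = 135/28
Sum: (-73)·(-27/28) + (-28)·(10/7) + 116·(-30/7) + 231·(135/28) = 647

647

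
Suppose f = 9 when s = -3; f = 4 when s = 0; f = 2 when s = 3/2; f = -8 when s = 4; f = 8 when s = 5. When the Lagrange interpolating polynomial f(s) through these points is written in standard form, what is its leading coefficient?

653/3780

The leading coefficient equals the top divided difference f[-3,0,3/2,4,5].
f[-3,0] = (4 - 9) / (0 - (-3)) = -5/3
f[0,3/2] = (2 - 4) / (3/2 - 0) = -4/3
f[3/2,4] = (-8 - 2) / (4 - 3/2) = -4
f[4,5] = (8 - (-8)) / (5 - 4) = 16
f[-3,0,3/2] = (-4/3 - (-5/3)) / (3/2 - (-3)) = 2/27
f[0,3/2,4] = (-4 - (-4/3)) / (4 - 0) = -2/3
f[3/2,4,5] = (16 - (-4)) / (5 - 3/2) = 40/7
f[-3,0,3/2,4] = (-2/3 - 2/27) / (4 - (-3)) = -20/189
f[0,3/2,4,5] = (40/7 - (-2/3)) / (5 - 0) = 134/105
f[-3,0,3/2,4,5] = (134/105 - (-20/189)) / (5 - (-3)) = 653/3780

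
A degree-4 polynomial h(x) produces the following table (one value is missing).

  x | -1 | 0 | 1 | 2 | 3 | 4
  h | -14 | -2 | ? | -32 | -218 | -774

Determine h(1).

0

The 5 known values determine h uniquely (degree ≤ 4).
Evaluate each Lagrange basis at x = 1:
L_0(1) = (1)·(-1)·(-2)·(-3)/[(-1)·(-3)·(-4)·(-5)] = -1/10
L_1(1) = (2)·(-1)·(-2)·(-3)/[(1)·(-2)·(-3)·(-4)] = 1/2
L_2(1) = (2)·(1)·(-2)·(-3)/[(3)·(2)·(-1)·(-2)] = 1
L_3(1) = (2)·(1)·(-1)·(-3)/[(4)·(3)·(1)·(-1)] = -1/2
L_4(1) = (2)·(1)·(-1)·(-2)/[(5)·(4)·(2)·(1)] = 1/10
Sum: (-14)·(-1/10) + (-2)·(1/2) + (-32)·(1) + (-218)·(-1/2) + (-774)·(1/10) = 0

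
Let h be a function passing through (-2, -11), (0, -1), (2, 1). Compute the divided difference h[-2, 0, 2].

h[-2,0] = (-1 - (-11)) / (0 - (-2)) = 5
h[0,2] = (1 - (-1)) / (2 - 0) = 1
h[-2,0,2] = (1 - 5) / (2 - (-2)) = -1

-1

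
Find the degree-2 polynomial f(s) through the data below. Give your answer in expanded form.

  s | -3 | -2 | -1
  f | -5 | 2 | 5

L_0(s) = (s + 2)(s + 1) / [2] = (1/2)s^2 + (3/2)s + 1
L_1(s) = (s + 3)(s + 1) / [-1] = -s^2 - 4s - 3
L_2(s) = (s + 3)(s + 2) / [2] = (1/2)s^2 + (5/2)s + 3
f(s) = (-5)·L_0 + 2·L_1 + 5·L_2
  (-5)·L_0(s) = -(5/2)s^2 - (15/2)s - 5
  2·L_1(s) = -2s^2 - 8s - 6
  5·L_2(s) = (5/2)s^2 + (25/2)s + 15
Adding term by term: -2s^2 - 3s + 4

f(s) = -2s^2 - 3s + 4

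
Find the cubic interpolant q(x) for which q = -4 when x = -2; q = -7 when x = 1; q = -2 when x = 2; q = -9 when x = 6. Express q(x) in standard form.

Build the Lagrange basis polynomials:
L_0(x) = (x - 1)(x - 2)(x - 6) / [-96] = -(1/96)x^3 + (3/32)x^2 - (5/24)x + 1/8
L_1(x) = (x + 2)(x - 2)(x - 6) / [15] = (1/15)x^3 - (2/5)x^2 - (4/15)x + 8/5
L_2(x) = (x + 2)(x - 1)(x - 6) / [-16] = -(1/16)x^3 + (5/16)x^2 + (1/2)x - 3/4
L_3(x) = (x + 2)(x - 1)(x - 2) / [160] = (1/160)x^3 - (1/160)x^2 - (1/40)x + 1/40
q(x) = (-4)·L_0 + (-7)·L_1 + (-2)·L_2 + (-9)·L_3
  (-4)·L_0(x) = (1/24)x^3 - (3/8)x^2 + (5/6)x - 1/2
  (-7)·L_1(x) = -(7/15)x^3 + (14/5)x^2 + (28/15)x - 56/5
  (-2)·L_2(x) = (1/8)x^3 - (5/8)x^2 - x + 3/2
  (-9)·L_3(x) = -(9/160)x^3 + (9/160)x^2 + (9/40)x - 9/40
Adding term by term: -(57/160)x^3 + (297/160)x^2 + (77/40)x - 417/40

q(x) = -(57/160)x^3 + (297/160)x^2 + (77/40)x - 417/40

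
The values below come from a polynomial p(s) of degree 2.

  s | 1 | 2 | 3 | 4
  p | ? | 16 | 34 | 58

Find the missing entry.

The 3 known values determine p uniquely (degree ≤ 2).
Evaluate each Lagrange basis at s = 1:
L_0(1) = (-2)·(-3)/[(-1)·(-2)] = 3
L_1(1) = (-1)·(-3)/[(1)·(-1)] = -3
L_2(1) = (-1)·(-2)/[(2)·(1)] = 1
Sum: 16·(3) + 34·(-3) + 58·(1) = 4

4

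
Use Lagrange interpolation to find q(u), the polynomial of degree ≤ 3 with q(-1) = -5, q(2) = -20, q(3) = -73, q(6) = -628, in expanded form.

q(u) = -3u^3 + 4u - 4

L_0(u) = (u - 2)(u - 3)(u - 6) / [-84] = -(1/84)u^3 + (11/84)u^2 - (3/7)u + 3/7
L_1(u) = (u + 1)(u - 3)(u - 6) / [12] = (1/12)u^3 - (2/3)u^2 + (3/4)u + 3/2
L_2(u) = (u + 1)(u - 2)(u - 6) / [-12] = -(1/12)u^3 + (7/12)u^2 - (1/3)u - 1
L_3(u) = (u + 1)(u - 2)(u - 3) / [84] = (1/84)u^3 - (1/21)u^2 + (1/84)u + 1/14
q(u) = (-5)·L_0 + (-20)·L_1 + (-73)·L_2 + (-628)·L_3
  (-5)·L_0(u) = (5/84)u^3 - (55/84)u^2 + (15/7)u - 15/7
  (-20)·L_1(u) = -(5/3)u^3 + (40/3)u^2 - 15u - 30
  (-73)·L_2(u) = (73/12)u^3 - (511/12)u^2 + (73/3)u + 73
  (-628)·L_3(u) = -(157/21)u^3 + (628/21)u^2 - (157/21)u - 314/7
Adding term by term: -3u^3 + 4u - 4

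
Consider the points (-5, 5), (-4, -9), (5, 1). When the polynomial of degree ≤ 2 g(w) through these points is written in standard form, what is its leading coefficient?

68/45

The leading coefficient equals the top divided difference g[-5,-4,5].
g[-5,-4] = (-9 - 5) / (-4 - (-5)) = -14
g[-4,5] = (1 - (-9)) / (5 - (-4)) = 10/9
g[-5,-4,5] = (10/9 - (-14)) / (5 - (-5)) = 68/45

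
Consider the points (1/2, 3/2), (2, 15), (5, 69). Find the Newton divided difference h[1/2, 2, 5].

2

h[1/2,2] = (15 - 3/2) / (2 - 1/2) = 9
h[2,5] = (69 - 15) / (5 - 2) = 18
h[1/2,2,5] = (18 - 9) / (5 - 1/2) = 2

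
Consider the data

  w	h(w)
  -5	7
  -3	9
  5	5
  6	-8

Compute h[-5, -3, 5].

h[-5,-3] = (9 - 7) / (-3 - (-5)) = 1
h[-3,5] = (5 - 9) / (5 - (-3)) = -1/2
h[-5,-3,5] = (-1/2 - 1) / (5 - (-5)) = -3/20

-3/20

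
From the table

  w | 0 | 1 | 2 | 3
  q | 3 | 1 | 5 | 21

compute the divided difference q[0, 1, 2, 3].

q[0,1] = (1 - 3) / (1 - 0) = -2
q[1,2] = (5 - 1) / (2 - 1) = 4
q[2,3] = (21 - 5) / (3 - 2) = 16
q[0,1,2] = (4 - (-2)) / (2 - 0) = 3
q[1,2,3] = (16 - 4) / (3 - 1) = 6
q[0,1,2,3] = (6 - 3) / (3 - 0) = 1

1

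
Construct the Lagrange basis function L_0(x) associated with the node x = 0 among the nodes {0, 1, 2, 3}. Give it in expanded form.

L_0(x) = -(1/6)x^3 + x^2 - (11/6)x + 1

L_0(x) = (x - 1)(x - 2)(x - 3) / [(-1)·(-2)·(-3)]
       = (x^3 - 6x^2 + 11x - 6) / (-6)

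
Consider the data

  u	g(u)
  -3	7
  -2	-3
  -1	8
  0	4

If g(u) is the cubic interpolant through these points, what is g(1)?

-51

Evaluate each Lagrange basis at u = 1:
L_0(1) = (3)·(2)·(1)/[(-1)·(-2)·(-3)] = -1
L_1(1) = (4)·(2)·(1)/[(1)·(-1)·(-2)] = 4
L_2(1) = (4)·(3)·(1)/[(2)·(1)·(-1)] = -6
L_3(1) = (4)·(3)·(2)/[(3)·(2)·(1)] = 4
Sum: 7·(-1) + (-3)·(4) + 8·(-6) + 4·(4) = -51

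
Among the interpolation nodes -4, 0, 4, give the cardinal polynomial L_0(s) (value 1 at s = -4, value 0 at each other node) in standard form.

L_0(s) = s(s - 4) / [(-4)·(-8)]
       = (s^2 - 4s) / (32)

L_0(s) = (1/32)s^2 - (1/8)s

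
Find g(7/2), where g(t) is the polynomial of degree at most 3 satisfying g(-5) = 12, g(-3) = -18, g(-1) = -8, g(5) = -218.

-703/8

L_0(7/2) = (13/2)·(9/2)·(-3/2)/[(-2)·(-4)·(-10)] = 351/640
L_1(7/2) = (17/2)·(9/2)·(-3/2)/[(2)·(-2)·(-8)] = -459/256
L_2(7/2) = (17/2)·(13/2)·(-3/2)/[(4)·(2)·(-6)] = 221/128
L_3(7/2) = (17/2)·(13/2)·(9/2)/[(10)·(8)·(6)] = 663/1280
Sum: 12·(351/640) + (-18)·(-459/256) + (-8)·(221/128) + (-218)·(663/1280) = -703/8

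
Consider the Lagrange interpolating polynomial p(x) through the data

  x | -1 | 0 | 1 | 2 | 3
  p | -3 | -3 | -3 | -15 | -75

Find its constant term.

Build the Lagrange basis polynomials:
L_0(x) = x(x - 1)(x - 2)(x - 3) / [24] = (1/24)x^4 - (1/4)x^3 + (11/24)x^2 - (1/4)x
L_1(x) = (x + 1)(x - 1)(x - 2)(x - 3) / [-6] = -(1/6)x^4 + (5/6)x^3 - (5/6)x^2 - (5/6)x + 1
L_2(x) = (x + 1)x(x - 2)(x - 3) / [4] = (1/4)x^4 - x^3 + (1/4)x^2 + (3/2)x
L_3(x) = (x + 1)x(x - 1)(x - 3) / [-6] = -(1/6)x^4 + (1/2)x^3 + (1/6)x^2 - (1/2)x
L_4(x) = (x + 1)x(x - 1)(x - 2) / [24] = (1/24)x^4 - (1/12)x^3 - (1/24)x^2 + (1/12)x
p(x) = (-3)·L_0 + (-3)·L_1 + (-3)·L_2 + (-15)·L_3 + (-75)·L_4
Only the constant term is needed; take it from each L_i and combine:
(-3)·(0) + (-3)·(1) + (-3)·(0) + (-15)·(0) + (-75)·(0) = -3

-3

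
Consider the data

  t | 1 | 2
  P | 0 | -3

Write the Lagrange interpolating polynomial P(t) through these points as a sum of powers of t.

P(t) = -3t + 3

L_0(t) = (t - 2) / [-1] = -t + 2
L_1(t) = (t - 1) / [1] = t - 1
P(t) = 0·L_0 + (-3)·L_1
  0·L_0(t) = 0
  (-3)·L_1(t) = -3t + 3
Adding term by term: -3t + 3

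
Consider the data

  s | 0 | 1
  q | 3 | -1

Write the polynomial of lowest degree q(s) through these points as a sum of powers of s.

q(s) = -4s + 3

Build the Lagrange basis polynomials:
L_0(s) = (s - 1) / [-1] = -s + 1
L_1(s) = s / [1] = s
q(s) = 3·L_0 + (-1)·L_1
  3·L_0(s) = -3s + 3
  (-1)·L_1(s) = -s
Adding term by term: -4s + 3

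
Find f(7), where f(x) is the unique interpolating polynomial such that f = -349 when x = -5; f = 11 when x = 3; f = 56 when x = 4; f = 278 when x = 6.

479

Using Newton's divided-difference form:
f[-5,3] = (11 - (-349)) / (3 - (-5)) = 45
f[3,4] = (56 - 11) / (4 - 3) = 45
f[4,6] = (278 - 56) / (6 - 4) = 111
f[-5,3,4] = (45 - 45) / (4 - (-5)) = 0
f[3,4,6] = (111 - 45) / (6 - 3) = 22
f[-5,3,4,6] = (22 - 0) / (6 - (-5)) = 2
f(7) = -349 + 45·(12) + 0·(12)·(4) + 2·(12)·(4)·(3) = 479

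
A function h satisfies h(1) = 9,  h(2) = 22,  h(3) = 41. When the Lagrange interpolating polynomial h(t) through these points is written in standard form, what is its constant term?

Build the Lagrange basis polynomials:
L_0(t) = (t - 2)(t - 3) / [2] = (1/2)t^2 - (5/2)t + 3
L_1(t) = (t - 1)(t - 3) / [-1] = -t^2 + 4t - 3
L_2(t) = (t - 1)(t - 2) / [2] = (1/2)t^2 - (3/2)t + 1
h(t) = 9·L_0 + 22·L_1 + 41·L_2
Only the constant term is needed; take it from each L_i and combine:
9·(3) + 22·(-3) + 41·(1) = 2

2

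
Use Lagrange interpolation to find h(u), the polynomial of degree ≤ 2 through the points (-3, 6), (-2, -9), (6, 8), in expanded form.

h(u) = (137/72)u^2 - (395/72)u - 331/12

Build the Lagrange basis polynomials:
L_0(u) = (u + 2)(u - 6) / [9] = (1/9)u^2 - (4/9)u - 4/3
L_1(u) = (u + 3)(u - 6) / [-8] = -(1/8)u^2 + (3/8)u + 9/4
L_2(u) = (u + 3)(u + 2) / [72] = (1/72)u^2 + (5/72)u + 1/12
h(u) = 6·L_0 + (-9)·L_1 + 8·L_2
  6·L_0(u) = (2/3)u^2 - (8/3)u - 8
  (-9)·L_1(u) = (9/8)u^2 - (27/8)u - 81/4
  8·L_2(u) = (1/9)u^2 + (5/9)u + 2/3
Adding term by term: (137/72)u^2 - (395/72)u - 331/12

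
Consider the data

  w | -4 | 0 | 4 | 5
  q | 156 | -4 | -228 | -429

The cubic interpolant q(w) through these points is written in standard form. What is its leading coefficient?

L_0(w) = w(w - 4)(w - 5) / [-288] = -(1/288)w^3 + (1/32)w^2 - (5/72)w
L_1(w) = (w + 4)(w - 4)(w - 5) / [80] = (1/80)w^3 - (1/16)w^2 - (1/5)w + 1
L_2(w) = (w + 4)w(w - 5) / [-32] = -(1/32)w^3 + (1/32)w^2 + (5/8)w
L_3(w) = (w + 4)w(w - 4) / [45] = (1/45)w^3 - (16/45)w
q(w) = 156·L_0 + (-4)·L_1 + (-228)·L_2 + (-429)·L_3
Only the coefficient of w^3 is needed; take it from each L_i and combine:
156·(-1/288) + (-4)·(1/80) + (-228)·(-1/32) + (-429)·(1/45) = -3

-3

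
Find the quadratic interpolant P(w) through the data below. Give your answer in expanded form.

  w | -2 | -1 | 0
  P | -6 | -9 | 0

Newton's divided differences:
P[-2,-1] = (-9 - (-6)) / (-1 - (-2)) = -3
P[-1,0] = (0 - (-9)) / (0 - (-1)) = 9
P[-2,-1,0] = (9 - (-3)) / (0 - (-2)) = 6
P(w) = -6 + (-3)·(w + 2) + 6·(w + 2)(w + 1)
Expanding: P(w) = 6w^2 + 15w

P(w) = 6w^2 + 15w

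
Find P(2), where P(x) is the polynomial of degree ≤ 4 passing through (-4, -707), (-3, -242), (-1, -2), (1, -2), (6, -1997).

L_0(2) = (5)·(3)·(1)·(-4)/[(-1)·(-3)·(-5)·(-10)] = -2/5
L_1(2) = (6)·(3)·(1)·(-4)/[(1)·(-2)·(-4)·(-9)] = 1
L_2(2) = (6)·(5)·(1)·(-4)/[(3)·(2)·(-2)·(-7)] = -10/7
L_3(2) = (6)·(5)·(3)·(-4)/[(5)·(4)·(2)·(-5)] = 9/5
L_4(2) = (6)·(5)·(3)·(1)/[(10)·(9)·(7)·(5)] = 1/35
Sum: (-707)·(-2/5) + (-242)·(1) + (-2)·(-10/7) + (-2)·(9/5) + (-1997)·(1/35) = -17

-17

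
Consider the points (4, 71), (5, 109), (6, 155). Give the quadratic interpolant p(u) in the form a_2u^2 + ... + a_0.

Build the Lagrange basis polynomials:
L_0(u) = (u - 5)(u - 6) / [2] = (1/2)u^2 - (11/2)u + 15
L_1(u) = (u - 4)(u - 6) / [-1] = -u^2 + 10u - 24
L_2(u) = (u - 4)(u - 5) / [2] = (1/2)u^2 - (9/2)u + 10
p(u) = 71·L_0 + 109·L_1 + 155·L_2
  71·L_0(u) = (71/2)u^2 - (781/2)u + 1065
  109·L_1(u) = -109u^2 + 1090u - 2616
  155·L_2(u) = (155/2)u^2 - (1395/2)u + 1550
Adding term by term: 4u^2 + 2u - 1

p(u) = 4u^2 + 2u - 1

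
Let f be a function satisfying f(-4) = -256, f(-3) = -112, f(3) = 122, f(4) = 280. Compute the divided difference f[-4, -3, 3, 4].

4

f[-4,-3] = (-112 - (-256)) / (-3 - (-4)) = 144
f[-3,3] = (122 - (-112)) / (3 - (-3)) = 39
f[3,4] = (280 - 122) / (4 - 3) = 158
f[-4,-3,3] = (39 - 144) / (3 - (-4)) = -15
f[-3,3,4] = (158 - 39) / (4 - (-3)) = 17
f[-4,-3,3,4] = (17 - (-15)) / (4 - (-4)) = 4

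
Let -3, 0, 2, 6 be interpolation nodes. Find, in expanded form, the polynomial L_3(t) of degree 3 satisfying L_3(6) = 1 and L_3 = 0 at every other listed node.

L_3(t) = (t + 3)t(t - 2) / [(9)·(6)·(4)]
       = (t^3 + t^2 - 6t) / (216)

L_3(t) = (1/216)t^3 + (1/216)t^2 - (1/36)t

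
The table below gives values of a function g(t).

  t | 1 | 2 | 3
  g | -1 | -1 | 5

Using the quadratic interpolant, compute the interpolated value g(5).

35

L_0(5) = (3)·(2)/[(-1)·(-2)] = 3
L_1(5) = (4)·(2)/[(1)·(-1)] = -8
L_2(5) = (4)·(3)/[(2)·(1)] = 6
Sum: (-1)·(3) + (-1)·(-8) + 5·(6) = 35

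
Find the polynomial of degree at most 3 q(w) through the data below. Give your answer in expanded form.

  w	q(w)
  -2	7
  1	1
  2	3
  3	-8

q(w) = -(3/2)w^3 + (5/2)w^2 + 5w - 5

Build the Lagrange basis polynomials:
L_0(w) = (w - 1)(w - 2)(w - 3) / [-60] = -(1/60)w^3 + (1/10)w^2 - (11/60)w + 1/10
L_1(w) = (w + 2)(w - 2)(w - 3) / [6] = (1/6)w^3 - (1/2)w^2 - (2/3)w + 2
L_2(w) = (w + 2)(w - 1)(w - 3) / [-4] = -(1/4)w^3 + (1/2)w^2 + (5/4)w - 3/2
L_3(w) = (w + 2)(w - 1)(w - 2) / [10] = (1/10)w^3 - (1/10)w^2 - (2/5)w + 2/5
q(w) = 7·L_0 + 1·L_1 + 3·L_2 + (-8)·L_3
  7·L_0(w) = -(7/60)w^3 + (7/10)w^2 - (77/60)w + 7/10
  1·L_1(w) = (1/6)w^3 - (1/2)w^2 - (2/3)w + 2
  3·L_2(w) = -(3/4)w^3 + (3/2)w^2 + (15/4)w - 9/2
  (-8)·L_3(w) = -(4/5)w^3 + (4/5)w^2 + (16/5)w - 16/5
Adding term by term: -(3/2)w^3 + (5/2)w^2 + 5w - 5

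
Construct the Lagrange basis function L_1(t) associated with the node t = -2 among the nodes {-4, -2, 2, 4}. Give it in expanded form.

L_1(t) = (t + 4)(t - 2)(t - 4) / [(2)·(-4)·(-6)]
       = (t^3 - 2t^2 - 16t + 32) / (48)

L_1(t) = (1/48)t^3 - (1/24)t^2 - (1/3)t + 2/3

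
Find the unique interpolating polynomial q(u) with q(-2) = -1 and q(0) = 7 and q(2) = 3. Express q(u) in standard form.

Build the Lagrange basis polynomials:
L_0(u) = u(u - 2) / [8] = (1/8)u^2 - (1/4)u
L_1(u) = (u + 2)(u - 2) / [-4] = -(1/4)u^2 + 1
L_2(u) = (u + 2)u / [8] = (1/8)u^2 + (1/4)u
q(u) = (-1)·L_0 + 7·L_1 + 3·L_2
  (-1)·L_0(u) = -(1/8)u^2 + (1/4)u
  7·L_1(u) = -(7/4)u^2 + 7
  3·L_2(u) = (3/8)u^2 + (3/4)u
Adding term by term: -(3/2)u^2 + u + 7

q(u) = -(3/2)u^2 + u + 7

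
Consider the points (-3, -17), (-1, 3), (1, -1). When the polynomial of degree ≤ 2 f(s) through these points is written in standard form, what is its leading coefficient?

-3

The leading coefficient equals the top divided difference f[-3,-1,1].
f[-3,-1] = (3 - (-17)) / (-1 - (-3)) = 10
f[-1,1] = (-1 - 3) / (1 - (-1)) = -2
f[-3,-1,1] = (-2 - 10) / (1 - (-3)) = -3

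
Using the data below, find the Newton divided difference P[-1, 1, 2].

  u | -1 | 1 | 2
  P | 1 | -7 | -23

-4

P[-1,1] = (-7 - 1) / (1 - (-1)) = -4
P[1,2] = (-23 - (-7)) / (2 - 1) = -16
P[-1,1,2] = (-16 - (-4)) / (2 - (-1)) = -4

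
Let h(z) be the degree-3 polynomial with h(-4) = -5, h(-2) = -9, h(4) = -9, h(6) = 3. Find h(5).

L_0(5) = (7)·(1)·(-1)/[(-2)·(-8)·(-10)] = 7/160
L_1(5) = (9)·(1)·(-1)/[(2)·(-6)·(-8)] = -3/32
L_2(5) = (9)·(7)·(-1)/[(8)·(6)·(-2)] = 21/32
L_3(5) = (9)·(7)·(1)/[(10)·(8)·(2)] = 63/160
Sum: (-5)·(7/160) + (-9)·(-3/32) + (-9)·(21/32) + 3·(63/160) = -41/10

-41/10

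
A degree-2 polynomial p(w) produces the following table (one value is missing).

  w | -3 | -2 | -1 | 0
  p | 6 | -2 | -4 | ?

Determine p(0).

The 3 known values determine p uniquely (degree ≤ 2).
L_0(0) = (2)·(1)/[(-1)·(-2)] = 1
L_1(0) = (3)·(1)/[(1)·(-1)] = -3
L_2(0) = (3)·(2)/[(2)·(1)] = 3
Sum: 6·(1) + (-2)·(-3) + (-4)·(3) = 0

0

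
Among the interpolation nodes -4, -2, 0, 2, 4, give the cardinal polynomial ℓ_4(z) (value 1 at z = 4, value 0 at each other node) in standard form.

ℓ_4(z) = (z + 4)(z + 2)z(z - 2) / [(8)·(6)·(4)·(2)]
       = (z^4 + 4z^3 - 4z^2 - 16z) / (384)

ℓ_4(z) = (1/384)z^4 + (1/96)z^3 - (1/96)z^2 - (1/24)z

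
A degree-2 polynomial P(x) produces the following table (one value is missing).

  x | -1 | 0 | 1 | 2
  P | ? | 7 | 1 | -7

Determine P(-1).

11

The 3 known values determine P uniquely (degree ≤ 2).
Evaluate each Lagrange basis at x = -1:
L_0(-1) = (-2)·(-3)/[(-1)·(-2)] = 3
L_1(-1) = (-1)·(-3)/[(1)·(-1)] = -3
L_2(-1) = (-1)·(-2)/[(2)·(1)] = 1
Sum: 7·(3) + 1·(-3) + (-7)·(1) = 11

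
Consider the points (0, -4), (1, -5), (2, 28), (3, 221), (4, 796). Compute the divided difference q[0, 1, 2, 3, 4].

4

q[0,1] = (-5 - (-4)) / (1 - 0) = -1
q[1,2] = (28 - (-5)) / (2 - 1) = 33
q[2,3] = (221 - 28) / (3 - 2) = 193
q[3,4] = (796 - 221) / (4 - 3) = 575
q[0,1,2] = (33 - (-1)) / (2 - 0) = 17
q[1,2,3] = (193 - 33) / (3 - 1) = 80
q[2,3,4] = (575 - 193) / (4 - 2) = 191
q[0,1,2,3] = (80 - 17) / (3 - 0) = 21
q[1,2,3,4] = (191 - 80) / (4 - 1) = 37
q[0,1,2,3,4] = (37 - 21) / (4 - 0) = 4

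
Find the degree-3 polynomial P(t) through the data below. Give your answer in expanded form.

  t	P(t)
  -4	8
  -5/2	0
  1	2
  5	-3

L_0(t) = (t + 5/2)(t - 1)(t - 5) / [-135/2] = -(2/135)t^3 + (7/135)t^2 + (4/27)t - 5/27
L_1(t) = (t + 4)(t - 1)(t - 5) / [315/8] = (8/315)t^3 - (16/315)t^2 - (152/315)t + 32/63
L_2(t) = (t + 4)(t + 5/2)(t - 5) / [-70] = -(1/70)t^3 - (3/140)t^2 + (9/28)t + 5/7
L_3(t) = (t + 4)(t + 5/2)(t - 1) / [270] = (1/270)t^3 + (11/540)t^2 + (7/540)t - 1/27
P(t) = 8·L_0 + 0·L_1 + 2·L_2 + (-3)·L_3
  8·L_0(t) = -(16/135)t^3 + (56/135)t^2 + (32/27)t - 40/27
  0·L_1(t) = 0
  2·L_2(t) = -(1/35)t^3 - (3/70)t^2 + (9/14)t + 10/7
  (-3)·L_3(t) = -(1/90)t^3 - (11/180)t^2 - (7/180)t + 1/9
Adding term by term: -(299/1890)t^3 + (235/756)t^2 + (6763/3780)t + 11/189

P(t) = -(299/1890)t^3 + (235/756)t^2 + (6763/3780)t + 11/189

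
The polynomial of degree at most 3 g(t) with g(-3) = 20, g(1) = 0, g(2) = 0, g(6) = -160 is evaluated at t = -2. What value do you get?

0

Evaluate each Lagrange basis at t = -2:
L_0(-2) = (-3)·(-4)·(-8)/[(-4)·(-5)·(-9)] = 8/15
L_1(-2) = (1)·(-4)·(-8)/[(4)·(-1)·(-5)] = 8/5
L_2(-2) = (1)·(-3)·(-8)/[(5)·(1)·(-4)] = -6/5
L_3(-2) = (1)·(-3)·(-4)/[(9)·(5)·(4)] = 1/15
Sum: 20·(8/15) + 0 + 0 + (-160)·(1/15) = 0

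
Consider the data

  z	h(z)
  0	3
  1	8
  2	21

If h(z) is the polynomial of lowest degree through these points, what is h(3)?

Evaluate each Lagrange basis at z = 3:
L_0(3) = (2)·(1)/[(-1)·(-2)] = 1
L_1(3) = (3)·(1)/[(1)·(-1)] = -3
L_2(3) = (3)·(2)/[(2)·(1)] = 3
Sum: 3·(1) + 8·(-3) + 21·(3) = 42

42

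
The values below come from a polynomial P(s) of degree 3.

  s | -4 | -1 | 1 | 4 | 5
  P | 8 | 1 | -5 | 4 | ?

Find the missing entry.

The 4 known values determine P uniquely (degree ≤ 3).
L_0(5) = (6)·(4)·(1)/[(-3)·(-5)·(-8)] = -1/5
L_1(5) = (9)·(4)·(1)/[(3)·(-2)·(-5)] = 6/5
L_2(5) = (9)·(6)·(1)/[(5)·(2)·(-3)] = -9/5
L_3(5) = (9)·(6)·(4)/[(8)·(5)·(3)] = 9/5
Sum: 8·(-1/5) + 1·(6/5) + (-5)·(-9/5) + 4·(9/5) = 79/5

79/5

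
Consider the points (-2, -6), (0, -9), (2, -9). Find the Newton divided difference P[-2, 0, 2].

3/8

P[-2,0] = (-9 - (-6)) / (0 - (-2)) = -3/2
P[0,2] = (-9 - (-9)) / (2 - 0) = 0
P[-2,0,2] = (0 - (-3/2)) / (2 - (-2)) = 3/8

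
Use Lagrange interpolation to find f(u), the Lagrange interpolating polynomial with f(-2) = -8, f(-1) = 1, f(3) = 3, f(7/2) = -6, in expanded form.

f(u) = -(217/495)u^3 - (17/10)u^2 + (6899/990)u + 1523/165

Build the Lagrange basis polynomials:
L_0(u) = (u + 1)(u - 3)(u - 7/2) / [-55/2] = -(2/55)u^3 + (1/5)u^2 - (8/55)u - 21/55
L_1(u) = (u + 2)(u - 3)(u - 7/2) / [18] = (1/18)u^3 - (1/4)u^2 - (5/36)u + 7/6
L_2(u) = (u + 2)(u + 1)(u - 7/2) / [-10] = -(1/10)u^3 + (1/20)u^2 + (17/20)u + 7/10
L_3(u) = (u + 2)(u + 1)(u - 3) / [99/8] = (8/99)u^3 - (56/99)u - 16/33
f(u) = (-8)·L_0 + 1·L_1 + 3·L_2 + (-6)·L_3
  (-8)·L_0(u) = (16/55)u^3 - (8/5)u^2 + (64/55)u + 168/55
  1·L_1(u) = (1/18)u^3 - (1/4)u^2 - (5/36)u + 7/6
  3·L_2(u) = -(3/10)u^3 + (3/20)u^2 + (51/20)u + 21/10
  (-6)·L_3(u) = -(16/33)u^3 + (112/33)u + 32/11
Adding term by term: -(217/495)u^3 - (17/10)u^2 + (6899/990)u + 1523/165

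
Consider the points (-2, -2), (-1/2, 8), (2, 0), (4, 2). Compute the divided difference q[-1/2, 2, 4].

14/15

q[-1/2,2] = (0 - 8) / (2 - (-1/2)) = -16/5
q[2,4] = (2 - 0) / (4 - 2) = 1
q[-1/2,2,4] = (1 - (-16/5)) / (4 - (-1/2)) = 14/15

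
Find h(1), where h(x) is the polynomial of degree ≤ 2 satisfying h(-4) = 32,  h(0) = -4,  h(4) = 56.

2

L_0(1) = (1)·(-3)/[(-4)·(-8)] = -3/32
L_1(1) = (5)·(-3)/[(4)·(-4)] = 15/16
L_2(1) = (5)·(1)/[(8)·(4)] = 5/32
Sum: 32·(-3/32) + (-4)·(15/16) + 56·(5/32) = 2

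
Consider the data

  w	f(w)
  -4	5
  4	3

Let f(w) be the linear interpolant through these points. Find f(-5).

L_0(-5) = (-9)/[(-8)] = 9/8
L_1(-5) = (-1)/[(8)] = -1/8
Sum: 5·(9/8) + 3·(-1/8) = 21/4

21/4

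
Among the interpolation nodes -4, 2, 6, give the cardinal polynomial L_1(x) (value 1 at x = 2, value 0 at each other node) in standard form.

L_1(x) = (x + 4)(x - 6) / [(6)·(-4)]
       = (x^2 - 2x - 24) / (-24)

L_1(x) = -(1/24)x^2 + (1/12)x + 1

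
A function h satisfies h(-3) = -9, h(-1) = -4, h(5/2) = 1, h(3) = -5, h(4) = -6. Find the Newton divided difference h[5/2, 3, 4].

h[5/2,3] = (-5 - 1) / (3 - 5/2) = -12
h[3,4] = (-6 - (-5)) / (4 - 3) = -1
h[5/2,3,4] = (-1 - (-12)) / (4 - 5/2) = 22/3

22/3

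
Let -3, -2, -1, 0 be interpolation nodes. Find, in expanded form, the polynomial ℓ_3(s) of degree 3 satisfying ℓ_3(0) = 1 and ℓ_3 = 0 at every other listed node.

ℓ_3(s) = (1/6)s^3 + s^2 + (11/6)s + 1

ℓ_3(s) = (s + 3)(s + 2)(s + 1) / [(3)·(2)·(1)]
       = (s^3 + 6s^2 + 11s + 6) / (6)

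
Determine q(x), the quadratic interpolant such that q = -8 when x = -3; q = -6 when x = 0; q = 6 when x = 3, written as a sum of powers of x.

Newton's divided differences:
q[-3,0] = (-6 - (-8)) / (0 - (-3)) = 2/3
q[0,3] = (6 - (-6)) / (3 - 0) = 4
q[-3,0,3] = (4 - 2/3) / (3 - (-3)) = 5/9
q(x) = -8 + (2/3)·(x + 3) + (5/9)·(x + 3)x
Expanding: q(x) = (5/9)x^2 + (7/3)x - 6

q(x) = (5/9)x^2 + (7/3)x - 6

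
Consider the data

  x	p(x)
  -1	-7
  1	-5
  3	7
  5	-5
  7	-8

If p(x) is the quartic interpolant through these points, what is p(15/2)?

5945/2048

Evaluate each Lagrange basis at x = 15/2:
L_0(15/2) = (13/2)·(9/2)·(5/2)·(1/2)/[(-2)·(-4)·(-6)·(-8)] = 195/2048
L_1(15/2) = (17/2)·(9/2)·(5/2)·(1/2)/[(2)·(-2)·(-4)·(-6)] = -255/512
L_2(15/2) = (17/2)·(13/2)·(5/2)·(1/2)/[(4)·(2)·(-2)·(-4)] = 1105/1024
L_3(15/2) = (17/2)·(13/2)·(9/2)·(1/2)/[(6)·(4)·(2)·(-2)] = -663/512
L_4(15/2) = (17/2)·(13/2)·(9/2)·(5/2)/[(8)·(6)·(4)·(2)] = 3315/2048
Sum: (-7)·(195/2048) + (-5)·(-255/512) + 7·(1105/1024) + (-5)·(-663/512) + (-8)·(3315/2048) = 5945/2048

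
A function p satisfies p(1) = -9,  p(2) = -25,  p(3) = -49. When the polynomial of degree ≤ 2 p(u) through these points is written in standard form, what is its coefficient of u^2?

-4

The leading coefficient equals the top divided difference p[1,2,3].
p[1,2] = (-25 - (-9)) / (2 - 1) = -16
p[2,3] = (-49 - (-25)) / (3 - 2) = -24
p[1,2,3] = (-24 - (-16)) / (3 - 1) = -4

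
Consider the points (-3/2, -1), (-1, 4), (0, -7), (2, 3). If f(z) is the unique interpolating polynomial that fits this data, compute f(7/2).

169

Evaluate each Lagrange basis at z = 7/2:
L_0(7/2) = (9/2)·(7/2)·(3/2)/[(-1/2)·(-3/2)·(-7/2)] = -9
L_1(7/2) = (5)·(7/2)·(3/2)/[(1/2)·(-1)·(-3)] = 35/2
L_2(7/2) = (5)·(9/2)·(3/2)/[(3/2)·(1)·(-2)] = -45/4
L_3(7/2) = (5)·(9/2)·(7/2)/[(7/2)·(3)·(2)] = 15/4
Sum: (-1)·(-9) + 4·(35/2) + (-7)·(-45/4) + 3·(15/4) = 169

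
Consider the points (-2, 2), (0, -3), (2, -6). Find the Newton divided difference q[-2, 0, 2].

q[-2,0] = (-3 - 2) / (0 - (-2)) = -5/2
q[0,2] = (-6 - (-3)) / (2 - 0) = -3/2
q[-2,0,2] = (-3/2 - (-5/2)) / (2 - (-2)) = 1/4

1/4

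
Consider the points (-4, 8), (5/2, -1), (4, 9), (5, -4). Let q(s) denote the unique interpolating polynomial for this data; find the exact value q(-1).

-3041/52

L_0(-1) = (-7/2)·(-5)·(-6)/[(-13/2)·(-8)·(-9)] = 35/156
L_1(-1) = (3)·(-5)·(-6)/[(13/2)·(-3/2)·(-5/2)] = 48/13
L_2(-1) = (3)·(-7/2)·(-6)/[(8)·(3/2)·(-1)] = -21/4
L_3(-1) = (3)·(-7/2)·(-5)/[(9)·(5/2)·(1)] = 7/3
Sum: 8·(35/156) + (-1)·(48/13) + 9·(-21/4) + (-4)·(7/3) = -3041/52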